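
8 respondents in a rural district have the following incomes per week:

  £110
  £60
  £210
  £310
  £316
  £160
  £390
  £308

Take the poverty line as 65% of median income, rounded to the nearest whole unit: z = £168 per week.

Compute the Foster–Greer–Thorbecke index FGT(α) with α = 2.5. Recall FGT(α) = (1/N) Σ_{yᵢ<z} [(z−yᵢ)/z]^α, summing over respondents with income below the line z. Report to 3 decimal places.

Below z: £60, £110, £160 (q = 3 of N = 8).
Shortfall ratios: (168−60)/168 = 0.6429; (168−110)/168 = 0.3452; (168−160)/168 = 0.0476.
Raised to α = 2.5: 0.33135; 0.07003; 0.00049.
Sum = 0.401876; FGT(2.5) = 0.401876 / 8 = 0.050.

0.050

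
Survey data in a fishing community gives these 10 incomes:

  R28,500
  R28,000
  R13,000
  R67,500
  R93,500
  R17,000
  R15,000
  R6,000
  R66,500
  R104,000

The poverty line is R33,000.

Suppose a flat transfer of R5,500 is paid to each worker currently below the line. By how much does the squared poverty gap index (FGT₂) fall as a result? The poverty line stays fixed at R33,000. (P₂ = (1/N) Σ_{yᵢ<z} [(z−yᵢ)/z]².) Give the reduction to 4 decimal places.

0.0749

Before: below the line — R6,000, R13,000, R15,000, R17,000, R28,000, R28,500; squared poverty gap index (FGT₂) = 0.161088.
After the R5,500 transfer: below the line — R11,500, R18,500, R20,500, R22,500; squared poverty gap index (FGT₂) = 0.086226.
Reduction = 0.161088 − 0.086226 = 0.0749.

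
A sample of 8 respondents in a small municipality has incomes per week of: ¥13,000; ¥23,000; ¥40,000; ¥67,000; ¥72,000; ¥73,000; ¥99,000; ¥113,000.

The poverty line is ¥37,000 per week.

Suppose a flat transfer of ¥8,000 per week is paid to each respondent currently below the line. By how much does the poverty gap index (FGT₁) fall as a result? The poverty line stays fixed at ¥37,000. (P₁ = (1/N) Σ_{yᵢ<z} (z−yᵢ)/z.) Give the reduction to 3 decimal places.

Before: below the line — ¥13,000, ¥23,000; poverty gap index (FGT₁) = 0.12838.
After the ¥8,000 transfer: below the line — ¥21,000, ¥31,000; poverty gap index (FGT₁) = 0.07432.
Reduction = 0.12838 − 0.07432 = 0.054.

0.054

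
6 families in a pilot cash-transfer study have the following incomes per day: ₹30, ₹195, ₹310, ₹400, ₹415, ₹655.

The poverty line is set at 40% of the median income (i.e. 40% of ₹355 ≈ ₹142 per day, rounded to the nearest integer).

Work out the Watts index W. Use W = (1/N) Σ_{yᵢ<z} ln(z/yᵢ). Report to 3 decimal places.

Poor units: ₹30 (q = 1 of N = 6).
Log gaps: ln(142/30) = 1.5546.
W = 1.554630 / 6 = 0.259.

0.259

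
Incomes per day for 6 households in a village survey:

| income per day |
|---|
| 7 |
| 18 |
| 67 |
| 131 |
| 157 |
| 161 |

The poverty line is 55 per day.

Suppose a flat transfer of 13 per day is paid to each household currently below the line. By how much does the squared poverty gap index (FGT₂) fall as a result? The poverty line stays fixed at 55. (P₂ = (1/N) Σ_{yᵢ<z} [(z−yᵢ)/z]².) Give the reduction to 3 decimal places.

Before: below the line — 7, 18; squared poverty gap index (FGT₂) = 0.20237.
After the 13 transfer: below the line — 20, 31; squared poverty gap index (FGT₂) = 0.09923.
Reduction = 0.20237 − 0.09923 = 0.103.

0.103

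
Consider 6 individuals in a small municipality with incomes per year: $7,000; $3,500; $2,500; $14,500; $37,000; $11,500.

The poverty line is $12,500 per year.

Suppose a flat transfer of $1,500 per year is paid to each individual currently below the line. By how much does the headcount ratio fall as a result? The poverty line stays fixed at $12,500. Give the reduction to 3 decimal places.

Before: below the line — $2,500, $3,500, $7,000, $11,500; headcount ratio = 0.66667.
After the $1,500 transfer: below the line — $4,000, $5,000, $8,500; headcount ratio = 0.50000.
Reduction = 0.66667 − 0.50000 = 0.167.

0.167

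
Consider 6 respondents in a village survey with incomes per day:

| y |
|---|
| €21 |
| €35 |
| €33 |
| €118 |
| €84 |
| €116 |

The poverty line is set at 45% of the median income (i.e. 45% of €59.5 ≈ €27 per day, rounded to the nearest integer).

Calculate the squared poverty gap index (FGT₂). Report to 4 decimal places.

0.0082

Below the line: €21 (q = 1 of N = 6).
Shortfall ratios: (27−21)/27 = 0.2222.
Squared: 0.0494.
Sum = 0.049383; P₂ = 0.049383 / 6 = 0.0082.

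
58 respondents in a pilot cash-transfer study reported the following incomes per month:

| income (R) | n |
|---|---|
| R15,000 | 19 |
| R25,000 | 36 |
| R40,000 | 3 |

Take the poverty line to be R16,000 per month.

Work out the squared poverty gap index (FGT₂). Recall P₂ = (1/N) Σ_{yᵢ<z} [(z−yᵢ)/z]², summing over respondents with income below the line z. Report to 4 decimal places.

0.0013

Below z: 19×R15,000 (q = 19 of N = 58).
Shortfall ratios: (16000−15000)/16000 = 0.0625 (×19).
Squared: 0.0039 (×19).
Sum = 0.074219; P₂ = 0.074219 / 58 = 0.0013.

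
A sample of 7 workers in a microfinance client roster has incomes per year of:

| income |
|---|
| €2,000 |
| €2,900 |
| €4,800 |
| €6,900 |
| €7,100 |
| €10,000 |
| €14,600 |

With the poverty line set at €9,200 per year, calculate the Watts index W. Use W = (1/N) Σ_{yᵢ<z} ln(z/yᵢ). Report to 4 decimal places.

0.5540

Below the line: €2,000, €2,900, €4,800, €6,900, €7,100 (q = 5 of N = 7).
Log gaps: ln(9200/2000) = 1.5261; ln(9200/2900) = 1.1545; ln(9200/4800) = 0.6506; ln(9200/6900) = 0.2877; ln(9200/7100) = 0.2591.
W = 3.877927 / 7 = 0.5540.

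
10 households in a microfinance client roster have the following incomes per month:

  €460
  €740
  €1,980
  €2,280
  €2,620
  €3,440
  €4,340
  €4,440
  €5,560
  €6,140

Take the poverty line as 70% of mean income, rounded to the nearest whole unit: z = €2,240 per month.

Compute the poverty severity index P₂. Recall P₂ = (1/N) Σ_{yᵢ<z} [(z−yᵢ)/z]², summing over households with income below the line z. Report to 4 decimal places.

Poor units: €460, €740, €1,980 (q = 3 of N = 10).
Gap ratios (z−y)/z: (2240−460)/2240 = 0.7946; (2240−740)/2240 = 0.6696; (2240−1980)/2240 = 0.1161.
Squared: 0.6315; 0.4484; 0.0135.
Sum = 1.093351; P₂ = 1.093351 / 10 = 0.1093.

0.1093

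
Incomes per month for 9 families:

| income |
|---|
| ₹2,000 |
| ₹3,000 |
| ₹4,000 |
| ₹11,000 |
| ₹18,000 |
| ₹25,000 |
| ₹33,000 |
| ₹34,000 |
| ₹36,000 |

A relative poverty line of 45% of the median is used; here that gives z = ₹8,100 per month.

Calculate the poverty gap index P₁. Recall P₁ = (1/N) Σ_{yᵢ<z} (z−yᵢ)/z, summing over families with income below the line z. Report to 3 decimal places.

0.210

Poor units: ₹2,000, ₹3,000, ₹4,000 (q = 3 of N = 9).
Shortfall ratios: (8100−2000)/8100 = 0.7531; (8100−3000)/8100 = 0.6296; (8100−4000)/8100 = 0.5062.
Σ = 1.888889. Dividing by the full population N = 9 gives P₁ = 0.210.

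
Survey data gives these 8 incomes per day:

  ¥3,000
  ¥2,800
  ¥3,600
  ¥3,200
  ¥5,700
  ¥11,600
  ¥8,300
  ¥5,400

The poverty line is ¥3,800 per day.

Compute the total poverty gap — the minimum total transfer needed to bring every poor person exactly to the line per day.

¥2,600

Incomes under z: ¥2,800, ¥3,000, ¥3,200, ¥3,600 (q = 4 of N = 8).
Individual gaps: 3800−2800 = 1000; 3800−3000 = 800; 3800−3200 = 600; 3800−3600 = 200.
Aggregate gap = ¥2,600.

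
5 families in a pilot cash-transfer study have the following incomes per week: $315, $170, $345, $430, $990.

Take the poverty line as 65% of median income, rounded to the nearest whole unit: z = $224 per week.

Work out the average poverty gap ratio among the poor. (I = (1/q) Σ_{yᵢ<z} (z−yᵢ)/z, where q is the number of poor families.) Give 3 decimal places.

Poor units: $170 (q = 1 of N = 5).
Shortfall ratios (z−y)/z: 0.2411; sum = 0.241071.
I averages over the q = 1 poor units only: 0.241071 / 1 = 0.241.

0.241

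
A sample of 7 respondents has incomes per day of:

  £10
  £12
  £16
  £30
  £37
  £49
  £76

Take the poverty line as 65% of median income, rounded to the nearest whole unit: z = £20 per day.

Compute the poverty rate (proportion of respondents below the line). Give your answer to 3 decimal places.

0.429

3 of the 7 respondents have income below £20.
H = 3/7 = 0.429.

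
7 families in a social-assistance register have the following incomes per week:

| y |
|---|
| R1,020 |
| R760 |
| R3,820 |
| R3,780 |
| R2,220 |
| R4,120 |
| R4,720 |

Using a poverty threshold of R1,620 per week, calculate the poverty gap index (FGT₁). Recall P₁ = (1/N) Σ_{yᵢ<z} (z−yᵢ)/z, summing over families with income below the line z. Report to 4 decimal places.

0.1287

Incomes under z: R760, R1,020 (q = 2 of N = 7).
Gap ratios (z−y)/z: (1620−760)/1620 = 0.5309; (1620−1020)/1620 = 0.3704.
Σ = 0.901235. Dividing by the full population N = 7 gives P₁ = 0.1287.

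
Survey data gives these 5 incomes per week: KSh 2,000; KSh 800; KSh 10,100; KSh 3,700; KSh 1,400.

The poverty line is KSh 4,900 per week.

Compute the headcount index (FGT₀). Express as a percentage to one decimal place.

80.0%

4 of the 5 households have income below KSh 4,900.
H = 4/5 = 80.0%.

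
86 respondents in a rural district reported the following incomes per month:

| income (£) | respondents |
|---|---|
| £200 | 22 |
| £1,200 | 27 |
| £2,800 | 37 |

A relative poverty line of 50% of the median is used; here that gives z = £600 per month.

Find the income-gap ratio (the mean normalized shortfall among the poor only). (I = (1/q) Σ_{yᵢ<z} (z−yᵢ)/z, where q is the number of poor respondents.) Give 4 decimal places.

Poor units: 22×£200 (q = 22 of N = 86).
Shortfall ratios (z−y)/z: 0.6667 (×22); sum = 14.666667.
The income-gap ratio divides by q (the poor only): 14.666667 / 22 = 0.6667.

0.6667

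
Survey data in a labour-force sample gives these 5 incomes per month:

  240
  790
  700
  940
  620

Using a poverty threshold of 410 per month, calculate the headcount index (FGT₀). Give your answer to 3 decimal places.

1 of the 5 families have income below 410.
H = 1/5 = 0.200.

0.200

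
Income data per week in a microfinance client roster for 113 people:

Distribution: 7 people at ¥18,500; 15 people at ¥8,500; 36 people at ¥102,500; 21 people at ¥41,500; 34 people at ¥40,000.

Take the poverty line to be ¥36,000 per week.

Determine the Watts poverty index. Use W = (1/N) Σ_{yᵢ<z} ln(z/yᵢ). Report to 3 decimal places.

Poor units: 15×¥8,500, 7×¥18,500 (q = 22 of N = 113).
Log gaps: ln(36000/8500) = 1.4435 (×15); ln(36000/18500) = 0.6657 (×7).
W = 26.312029 / 113 = 0.233.

0.233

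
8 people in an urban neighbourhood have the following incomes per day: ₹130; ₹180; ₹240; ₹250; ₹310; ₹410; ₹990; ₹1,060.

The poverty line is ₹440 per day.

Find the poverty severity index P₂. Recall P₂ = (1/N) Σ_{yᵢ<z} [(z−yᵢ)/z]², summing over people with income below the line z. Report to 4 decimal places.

0.1663

Poor units: ₹130, ₹180, ₹240, ₹250, ₹310, ₹410 (q = 6 of N = 8).
Relative gaps: (440−130)/440 = 0.7045; (440−180)/440 = 0.5909; (440−240)/440 = 0.4545; (440−250)/440 = 0.4318; (440−310)/440 = 0.2955; (440−410)/440 = 0.0682.
Squared: 0.4964; 0.3492; 0.2066; 0.1865; 0.0873; 0.0046.
Sum = 1.330579; P₂ = 1.330579 / 8 = 0.1663.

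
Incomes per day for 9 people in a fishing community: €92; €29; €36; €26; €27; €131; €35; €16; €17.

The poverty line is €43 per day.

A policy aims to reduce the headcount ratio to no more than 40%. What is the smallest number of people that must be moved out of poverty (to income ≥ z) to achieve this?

Currently q = 7 of N = 9 are below the line (H = 0.778).
A headcount ratio of at most 40% allows at most ⌊0.40 × 9⌋ = 3 poor people.
So at least 7 − 3 = 4 must be lifted.

4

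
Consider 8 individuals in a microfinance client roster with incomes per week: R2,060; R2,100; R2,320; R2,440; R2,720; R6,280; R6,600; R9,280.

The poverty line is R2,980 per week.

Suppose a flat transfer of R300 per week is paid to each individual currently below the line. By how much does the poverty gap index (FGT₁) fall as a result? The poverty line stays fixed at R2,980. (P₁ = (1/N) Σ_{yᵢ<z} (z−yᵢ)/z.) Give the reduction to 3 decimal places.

0.061

Before: below the line — R2,060, R2,100, R2,320, R2,440, R2,720; poverty gap index (FGT₁) = 0.13674.
After the R300 transfer: below the line — R2,360, R2,400, R2,620, R2,740; poverty gap index (FGT₁) = 0.07550.
Reduction = 0.13674 − 0.07550 = 0.061.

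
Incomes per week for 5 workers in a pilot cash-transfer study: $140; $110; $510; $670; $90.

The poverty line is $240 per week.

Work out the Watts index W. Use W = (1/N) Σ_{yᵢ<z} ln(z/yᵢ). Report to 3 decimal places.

0.460

Poor units: $90, $110, $140 (q = 3 of N = 5).
ln(z/y) terms: ln(240/90) = 0.9808; ln(240/110) = 0.7802; ln(240/140) = 0.5390.
W = 2.299984 / 5 = 0.460.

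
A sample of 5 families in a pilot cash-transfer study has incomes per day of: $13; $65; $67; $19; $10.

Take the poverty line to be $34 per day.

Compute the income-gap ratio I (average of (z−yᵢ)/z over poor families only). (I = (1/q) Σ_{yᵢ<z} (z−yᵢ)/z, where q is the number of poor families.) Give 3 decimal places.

Below the line: $10, $13, $19 (q = 3 of N = 5).
Shortfall ratios (z−y)/z: 0.7059, 0.6176, 0.4412; sum = 1.764706.
The income-gap ratio divides by q (the poor only): 1.764706 / 3 = 0.588.

0.588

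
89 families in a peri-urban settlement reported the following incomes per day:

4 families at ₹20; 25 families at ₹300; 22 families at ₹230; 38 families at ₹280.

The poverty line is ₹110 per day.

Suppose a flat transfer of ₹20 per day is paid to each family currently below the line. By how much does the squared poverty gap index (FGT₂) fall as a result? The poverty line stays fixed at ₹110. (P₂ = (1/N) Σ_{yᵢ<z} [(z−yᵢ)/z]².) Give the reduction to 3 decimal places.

0.012

Before: below the line — 4×₹20; squared poverty gap index (FGT₂) = 0.03009.
After the ₹20 transfer: below the line — 4×₹40; squared poverty gap index (FGT₂) = 0.01820.
Reduction = 0.03009 − 0.01820 = 0.012.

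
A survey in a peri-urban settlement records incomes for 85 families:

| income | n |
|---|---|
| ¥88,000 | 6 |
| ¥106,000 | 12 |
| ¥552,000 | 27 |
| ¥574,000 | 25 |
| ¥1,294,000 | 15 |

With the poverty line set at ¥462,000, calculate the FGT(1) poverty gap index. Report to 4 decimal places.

0.1659

Poor units: 6×¥88,000, 12×¥106,000 (q = 18 of N = 85).
Normalized shortfalls: (462000−88000)/462000 = 0.8095 (×6); (462000−106000)/462000 = 0.7706 (×12).
Σ = 14.103896. Dividing by the full population N = 85 gives P₁ = 0.1659.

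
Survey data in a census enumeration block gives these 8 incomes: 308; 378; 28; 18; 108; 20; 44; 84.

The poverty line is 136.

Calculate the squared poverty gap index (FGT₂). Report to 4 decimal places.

Below the line: 18, 20, 28, 44, 84, 108 (q = 6 of N = 8).
Gap ratios (z−y)/z: (136−18)/136 = 0.8676; (136−20)/136 = 0.8529; (136−28)/136 = 0.7941; (136−44)/136 = 0.6765; (136−84)/136 = 0.3824; (136−108)/136 = 0.2059.
Squared: 0.7528; 0.7275; 0.6306; 0.4576; 0.1462; 0.0424.
Sum = 2.757137; P₂ = 2.757137 / 8 = 0.3446.

0.3446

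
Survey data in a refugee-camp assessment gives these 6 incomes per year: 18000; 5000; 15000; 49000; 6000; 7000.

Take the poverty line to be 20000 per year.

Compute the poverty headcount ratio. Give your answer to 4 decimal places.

5 of the 6 people have income below 20000.
H = 5/6 = 0.8333.

0.8333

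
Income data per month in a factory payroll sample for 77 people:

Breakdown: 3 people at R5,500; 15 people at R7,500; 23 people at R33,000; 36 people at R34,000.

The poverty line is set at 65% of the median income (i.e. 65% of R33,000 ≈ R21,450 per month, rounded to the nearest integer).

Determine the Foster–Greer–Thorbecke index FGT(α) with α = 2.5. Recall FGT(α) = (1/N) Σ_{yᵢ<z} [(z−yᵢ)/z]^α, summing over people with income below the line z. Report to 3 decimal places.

0.085

Poor units: 3×R5,500, 15×R7,500 (q = 18 of N = 77).
Relative gaps: (21450−5500)/21450 = 0.7436 (×3); (21450−7500)/21450 = 0.6503 (×15).
Raised to α = 2.5: 0.47680 (×3); 0.34109 (×15).
Sum = 6.546721; FGT(2.5) = 6.546721 / 77 = 0.085.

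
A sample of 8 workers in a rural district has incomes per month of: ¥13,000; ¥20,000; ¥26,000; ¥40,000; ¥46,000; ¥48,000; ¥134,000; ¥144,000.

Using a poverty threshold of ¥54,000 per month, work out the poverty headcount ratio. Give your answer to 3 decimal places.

6 of the 8 workers have income below ¥54,000.
H = 6/8 = 0.750.

0.750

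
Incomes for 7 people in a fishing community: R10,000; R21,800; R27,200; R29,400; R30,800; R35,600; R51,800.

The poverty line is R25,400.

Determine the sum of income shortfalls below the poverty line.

R19,000

Below z: R10,000, R21,800 (q = 2 of N = 7).
Individual gaps: 25400−10000 = 15400; 25400−21800 = 3600.
Aggregate gap = R19,000.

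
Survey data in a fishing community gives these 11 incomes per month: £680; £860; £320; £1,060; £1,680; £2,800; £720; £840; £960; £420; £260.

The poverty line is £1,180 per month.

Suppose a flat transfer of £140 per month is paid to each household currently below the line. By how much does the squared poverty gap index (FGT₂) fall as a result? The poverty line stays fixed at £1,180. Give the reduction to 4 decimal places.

0.0708

Before: below the line — £260, £320, £420, £680, £720, £840, £860, £960, £1,060; squared poverty gap index (FGT₂) = 0.189731.
After the £140 transfer: below the line — £400, £460, £560, £820, £860, £980, £1,000, £1,100; squared poverty gap index (FGT₂) = 0.118957.
Reduction = 0.189731 − 0.118957 = 0.0708.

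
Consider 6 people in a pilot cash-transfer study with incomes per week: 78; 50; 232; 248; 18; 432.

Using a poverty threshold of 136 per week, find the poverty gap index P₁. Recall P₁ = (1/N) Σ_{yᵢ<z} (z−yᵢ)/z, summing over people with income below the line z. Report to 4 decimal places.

0.3211

Below the line: 18, 50, 78 (q = 3 of N = 6).
Normalized shortfalls: (136−18)/136 = 0.8676; (136−50)/136 = 0.6324; (136−78)/136 = 0.4265.
Σ = 1.926471. Dividing by the full population N = 6 gives P₁ = 0.3211.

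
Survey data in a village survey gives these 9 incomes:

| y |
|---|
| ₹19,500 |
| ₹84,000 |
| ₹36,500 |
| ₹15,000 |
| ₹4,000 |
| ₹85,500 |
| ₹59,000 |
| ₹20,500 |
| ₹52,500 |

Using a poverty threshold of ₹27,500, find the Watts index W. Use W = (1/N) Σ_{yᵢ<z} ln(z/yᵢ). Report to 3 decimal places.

0.352

Below z: ₹4,000, ₹15,000, ₹19,500, ₹20,500 (q = 4 of N = 9).
Log shortfalls: ln(27500/4000) = 1.9279; ln(27500/15000) = 0.6061; ln(27500/19500) = 0.3438; ln(27500/20500) = 0.2938.
W = 3.171560 / 9 = 0.352.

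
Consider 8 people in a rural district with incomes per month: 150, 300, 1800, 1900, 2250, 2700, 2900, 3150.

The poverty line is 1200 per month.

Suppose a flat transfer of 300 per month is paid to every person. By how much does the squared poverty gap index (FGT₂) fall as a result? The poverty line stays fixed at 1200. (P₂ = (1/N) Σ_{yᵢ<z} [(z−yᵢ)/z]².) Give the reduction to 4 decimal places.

Before: below the line — 150, 300; squared poverty gap index (FGT₂) = 0.166016.
After the 300 transfer: below the line — 450, 600; squared poverty gap index (FGT₂) = 0.080078.
Reduction = 0.166016 − 0.080078 = 0.0859.

0.0859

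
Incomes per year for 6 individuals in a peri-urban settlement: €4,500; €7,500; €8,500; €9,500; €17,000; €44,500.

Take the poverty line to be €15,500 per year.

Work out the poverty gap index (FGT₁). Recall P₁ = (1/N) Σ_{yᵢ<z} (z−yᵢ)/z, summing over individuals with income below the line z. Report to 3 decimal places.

Incomes under z: €4,500, €7,500, €8,500, €9,500 (q = 4 of N = 6).
Normalized shortfalls: (15500−4500)/15500 = 0.7097; (15500−7500)/15500 = 0.5161; (15500−8500)/15500 = 0.4516; (15500−9500)/15500 = 0.3871.
Sum of shortfalls = 2.064516; P₁ averages over all N: 2.064516 / 6 = 0.344.

0.344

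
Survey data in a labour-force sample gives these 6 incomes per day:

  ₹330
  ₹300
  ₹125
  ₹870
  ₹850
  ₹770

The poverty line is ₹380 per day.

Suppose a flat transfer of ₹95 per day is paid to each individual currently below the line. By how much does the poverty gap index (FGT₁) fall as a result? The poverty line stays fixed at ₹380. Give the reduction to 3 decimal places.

Before: below the line — ₹125, ₹300, ₹330; poverty gap index (FGT₁) = 0.16886.
After the ₹95 transfer: below the line — ₹220; poverty gap index (FGT₁) = 0.07018.
Reduction = 0.16886 − 0.07018 = 0.099.

0.099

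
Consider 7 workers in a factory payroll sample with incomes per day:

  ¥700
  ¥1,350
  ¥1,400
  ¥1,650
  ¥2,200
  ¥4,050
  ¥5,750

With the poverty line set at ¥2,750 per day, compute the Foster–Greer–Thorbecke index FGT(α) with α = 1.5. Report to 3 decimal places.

Incomes under z: ¥700, ¥1,350, ¥1,400, ¥1,650, ¥2,200 (q = 5 of N = 7).
Relative gaps: (2750−700)/2750 = 0.7455; (2750−1350)/2750 = 0.5091; (2750−1400)/2750 = 0.4909; (2750−1650)/2750 = 0.4000; (2750−2200)/2750 = 0.2000.
Raised to α = 1.5: 0.64362; 0.36324; 0.34395; 0.25298; 0.08944.
Sum = 1.693243; FGT(1.5) = 1.693243 / 7 = 0.242.

0.242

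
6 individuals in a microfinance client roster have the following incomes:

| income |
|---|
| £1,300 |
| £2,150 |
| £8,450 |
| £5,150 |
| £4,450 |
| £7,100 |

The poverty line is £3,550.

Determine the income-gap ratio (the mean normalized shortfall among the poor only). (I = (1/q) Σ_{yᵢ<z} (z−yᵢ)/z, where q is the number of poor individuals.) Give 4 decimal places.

Below the line: £1,300, £2,150 (q = 2 of N = 6).
Shortfall ratios (z−y)/z: 0.6338, 0.3944; sum = 1.028169.
The income-gap ratio divides by q (the poor only): 1.028169 / 2 = 0.5141.

0.5141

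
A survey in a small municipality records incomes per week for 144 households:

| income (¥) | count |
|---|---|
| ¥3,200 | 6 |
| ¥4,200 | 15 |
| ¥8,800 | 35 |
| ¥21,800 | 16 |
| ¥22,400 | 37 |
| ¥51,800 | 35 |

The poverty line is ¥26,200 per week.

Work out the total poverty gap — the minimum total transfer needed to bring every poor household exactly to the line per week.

Poor units: 6×¥3,200, 15×¥4,200, 35×¥8,800, 16×¥21,800, 37×¥22,400 (q = 109 of N = 144).
Individual gaps: 6×(26200−3200) = 138000; 15×(26200−4200) = 330000; 35×(26200−8800) = 609000; 16×(26200−21800) = 70400; 37×(26200−22400) = 140600.
Aggregate gap = ¥1,288,000.

¥1,288,000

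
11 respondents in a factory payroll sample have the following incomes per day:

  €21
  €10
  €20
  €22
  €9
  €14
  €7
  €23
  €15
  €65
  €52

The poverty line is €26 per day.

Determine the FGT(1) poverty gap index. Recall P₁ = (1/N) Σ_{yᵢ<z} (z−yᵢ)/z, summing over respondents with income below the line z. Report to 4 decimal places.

0.3252

Incomes under z: €7, €9, €10, €14, €15, €20, €21, €22, €23 (q = 9 of N = 11).
Relative gaps: (26−7)/26 = 0.7308; (26−9)/26 = 0.6538; (26−10)/26 = 0.6154; (26−14)/26 = 0.4615; (26−15)/26 = 0.4231; (26−20)/26 = 0.2308; (26−21)/26 = 0.1923; (26−22)/26 = 0.1538; (26−23)/26 = 0.1154.
Sum of shortfalls = 3.576923; P₁ averages over all N: 3.576923 / 11 = 0.3252.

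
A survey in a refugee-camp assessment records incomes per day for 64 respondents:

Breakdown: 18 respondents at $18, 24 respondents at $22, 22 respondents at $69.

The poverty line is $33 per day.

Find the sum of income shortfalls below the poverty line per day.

$534

Below the line: 18×$18, 24×$22 (q = 42 of N = 64).
Individual gaps: 18×(33−18) = 270; 24×(33−22) = 264.
Aggregate gap = $534.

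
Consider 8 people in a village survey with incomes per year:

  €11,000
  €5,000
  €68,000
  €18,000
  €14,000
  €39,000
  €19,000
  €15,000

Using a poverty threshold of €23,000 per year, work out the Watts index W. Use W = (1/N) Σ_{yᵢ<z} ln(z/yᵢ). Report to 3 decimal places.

Incomes under z: €5,000, €11,000, €14,000, €15,000, €18,000, €19,000 (q = 6 of N = 8).
ln(z/y) terms: ln(23000/5000) = 1.5261; ln(23000/11000) = 0.7376; ln(23000/14000) = 0.4964; ln(23000/15000) = 0.4274; ln(23000/18000) = 0.2451; ln(23000/19000) = 0.1911.
W = 3.623714 / 8 = 0.453.

0.453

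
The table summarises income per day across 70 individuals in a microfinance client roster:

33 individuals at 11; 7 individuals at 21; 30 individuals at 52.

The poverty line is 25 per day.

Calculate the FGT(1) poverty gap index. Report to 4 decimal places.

0.2800

Poor units: 33×11, 7×21 (q = 40 of N = 70).
Relative gaps: (25−11)/25 = 0.5600 (×33); (25−21)/25 = 0.1600 (×7).
Sum of shortfalls = 19.600000; P₁ averages over all N: 19.600000 / 70 = 0.2800.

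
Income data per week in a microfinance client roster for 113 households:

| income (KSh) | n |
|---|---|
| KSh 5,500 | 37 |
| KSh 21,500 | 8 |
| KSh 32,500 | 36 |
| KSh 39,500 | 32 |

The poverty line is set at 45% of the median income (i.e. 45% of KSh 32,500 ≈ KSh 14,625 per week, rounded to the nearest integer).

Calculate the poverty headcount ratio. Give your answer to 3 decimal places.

0.327

37 of the 113 households have income below KSh 14,625.
H = 37/113 = 0.327.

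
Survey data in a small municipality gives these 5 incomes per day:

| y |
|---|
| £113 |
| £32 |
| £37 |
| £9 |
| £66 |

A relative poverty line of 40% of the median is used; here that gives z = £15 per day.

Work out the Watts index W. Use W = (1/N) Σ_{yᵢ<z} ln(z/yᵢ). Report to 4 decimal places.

Incomes under z: £9 (q = 1 of N = 5).
Log shortfalls: ln(15/9) = 0.5108.
W = 0.510826 / 5 = 0.1022.

0.1022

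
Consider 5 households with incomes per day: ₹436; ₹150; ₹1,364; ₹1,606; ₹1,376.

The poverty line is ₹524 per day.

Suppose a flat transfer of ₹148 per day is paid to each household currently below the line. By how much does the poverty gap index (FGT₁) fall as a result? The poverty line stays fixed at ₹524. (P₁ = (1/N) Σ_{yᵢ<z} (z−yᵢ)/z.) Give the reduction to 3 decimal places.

0.090

Before: below the line — ₹150, ₹436; poverty gap index (FGT₁) = 0.17634.
After the ₹148 transfer: below the line — ₹298; poverty gap index (FGT₁) = 0.08626.
Reduction = 0.17634 − 0.08626 = 0.090.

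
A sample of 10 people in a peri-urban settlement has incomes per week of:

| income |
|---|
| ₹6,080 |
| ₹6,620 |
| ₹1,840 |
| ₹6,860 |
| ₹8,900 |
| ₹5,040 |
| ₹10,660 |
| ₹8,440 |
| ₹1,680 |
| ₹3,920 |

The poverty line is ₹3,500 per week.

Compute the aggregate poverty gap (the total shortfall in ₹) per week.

Below the line: ₹1,680, ₹1,840 (q = 2 of N = 10).
Individual gaps: 3500−1680 = 1820; 3500−1840 = 1660.
Aggregate gap = ₹3,480.

₹3,480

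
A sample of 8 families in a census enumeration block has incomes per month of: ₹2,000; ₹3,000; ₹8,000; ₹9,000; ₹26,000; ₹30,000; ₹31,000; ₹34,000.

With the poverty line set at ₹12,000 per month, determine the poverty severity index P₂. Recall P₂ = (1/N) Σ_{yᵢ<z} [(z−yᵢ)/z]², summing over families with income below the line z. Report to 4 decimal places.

0.1788

Below z: ₹2,000, ₹3,000, ₹8,000, ₹9,000 (q = 4 of N = 8).
Normalized shortfalls: (12000−2000)/12000 = 0.8333; (12000−3000)/12000 = 0.7500; (12000−8000)/12000 = 0.3333; (12000−9000)/12000 = 0.2500.
Squared: 0.6944; 0.5625; 0.1111; 0.0625.
Sum = 1.430556; P₂ = 1.430556 / 8 = 0.1788.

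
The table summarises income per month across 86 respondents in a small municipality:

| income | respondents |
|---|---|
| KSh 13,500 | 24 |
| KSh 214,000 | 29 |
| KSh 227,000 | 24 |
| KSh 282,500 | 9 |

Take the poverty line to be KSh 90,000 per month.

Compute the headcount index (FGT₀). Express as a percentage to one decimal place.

27.9%

24 of the 86 respondents have income below KSh 90,000.
H = 24/86 = 27.9%.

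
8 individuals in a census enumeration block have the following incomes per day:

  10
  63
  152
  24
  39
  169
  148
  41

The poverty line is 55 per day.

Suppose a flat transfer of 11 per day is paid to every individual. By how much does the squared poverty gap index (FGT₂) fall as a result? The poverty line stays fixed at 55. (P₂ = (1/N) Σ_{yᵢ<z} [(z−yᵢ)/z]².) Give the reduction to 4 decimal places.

0.0764

Before: below the line — 10, 24, 39, 41; squared poverty gap index (FGT₂) = 0.142066.
After the 11 transfer: below the line — 21, 35, 50, 52; squared poverty gap index (FGT₂) = 0.065702.
Reduction = 0.142066 − 0.065702 = 0.0764.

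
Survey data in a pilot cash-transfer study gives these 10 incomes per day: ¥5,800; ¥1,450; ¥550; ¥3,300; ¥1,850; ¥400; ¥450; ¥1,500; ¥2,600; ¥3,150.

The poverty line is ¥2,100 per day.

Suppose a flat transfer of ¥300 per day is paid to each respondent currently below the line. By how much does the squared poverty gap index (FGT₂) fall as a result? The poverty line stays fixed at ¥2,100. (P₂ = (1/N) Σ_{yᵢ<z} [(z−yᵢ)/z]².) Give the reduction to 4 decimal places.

0.0749

Before: below the line — ¥400, ¥450, ¥550, ¥1,450, ¥1,500, ¥1,850; squared poverty gap index (FGT₂) = 0.200907.
After the ¥300 transfer: below the line — ¥700, ¥750, ¥850, ¥1,750, ¥1,800; squared poverty gap index (FGT₂) = 0.126020.
Reduction = 0.200907 − 0.126020 = 0.0749.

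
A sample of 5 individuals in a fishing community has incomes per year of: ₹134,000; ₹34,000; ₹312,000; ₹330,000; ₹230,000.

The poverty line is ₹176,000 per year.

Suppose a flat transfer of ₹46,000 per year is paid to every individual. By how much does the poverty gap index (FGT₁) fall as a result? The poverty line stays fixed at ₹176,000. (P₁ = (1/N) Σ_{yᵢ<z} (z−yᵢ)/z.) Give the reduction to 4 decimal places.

0.1000

Before: below the line — ₹34,000, ₹134,000; poverty gap index (FGT₁) = 0.209091.
After the ₹46,000 transfer: below the line — ₹80,000; poverty gap index (FGT₁) = 0.109091.
Reduction = 0.209091 − 0.109091 = 0.1000.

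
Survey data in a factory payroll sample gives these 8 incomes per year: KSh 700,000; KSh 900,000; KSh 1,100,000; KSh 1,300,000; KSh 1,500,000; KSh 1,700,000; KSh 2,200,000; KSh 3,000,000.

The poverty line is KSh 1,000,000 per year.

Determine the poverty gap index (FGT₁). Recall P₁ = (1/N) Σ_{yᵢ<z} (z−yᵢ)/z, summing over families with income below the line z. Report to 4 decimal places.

0.0500

Incomes under z: KSh 700,000, KSh 900,000 (q = 2 of N = 8).
Shortfall ratios: (1000000−700000)/1000000 = 0.3000; (1000000−900000)/1000000 = 0.1000.
Sum of shortfalls = 0.400000; P₁ averages over all N: 0.400000 / 8 = 0.0500.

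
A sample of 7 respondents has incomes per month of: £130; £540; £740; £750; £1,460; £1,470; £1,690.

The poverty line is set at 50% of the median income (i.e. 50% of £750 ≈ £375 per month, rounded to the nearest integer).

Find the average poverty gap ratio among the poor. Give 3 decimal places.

0.653

Below the line: £130 (q = 1 of N = 7).
Shortfall ratios (z−y)/z: 0.6533; sum = 0.653333.
The income-gap ratio divides by q (the poor only): 0.653333 / 1 = 0.653.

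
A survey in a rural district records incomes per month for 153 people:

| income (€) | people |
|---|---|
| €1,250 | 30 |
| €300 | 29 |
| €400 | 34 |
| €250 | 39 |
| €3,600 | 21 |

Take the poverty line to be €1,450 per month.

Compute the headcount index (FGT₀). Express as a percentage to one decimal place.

132 of the 153 people have income below €1,450.
H = 132/153 = 86.3%.

86.3%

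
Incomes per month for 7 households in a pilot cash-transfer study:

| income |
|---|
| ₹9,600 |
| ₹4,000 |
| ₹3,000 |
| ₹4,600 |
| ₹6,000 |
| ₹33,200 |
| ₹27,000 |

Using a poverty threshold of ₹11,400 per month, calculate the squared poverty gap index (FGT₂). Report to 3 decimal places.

0.224

Below z: ₹3,000, ₹4,000, ₹4,600, ₹6,000, ₹9,600 (q = 5 of N = 7).
Gap ratios (z−y)/z: (11400−3000)/11400 = 0.7368; (11400−4000)/11400 = 0.6491; (11400−4600)/11400 = 0.5965; (11400−6000)/11400 = 0.4737; (11400−9600)/11400 = 0.1579.
Squared: 0.5429; 0.4214; 0.3558; 0.2244; 0.0249.
Sum = 1.569406; P₂ = 1.569406 / 7 = 0.224.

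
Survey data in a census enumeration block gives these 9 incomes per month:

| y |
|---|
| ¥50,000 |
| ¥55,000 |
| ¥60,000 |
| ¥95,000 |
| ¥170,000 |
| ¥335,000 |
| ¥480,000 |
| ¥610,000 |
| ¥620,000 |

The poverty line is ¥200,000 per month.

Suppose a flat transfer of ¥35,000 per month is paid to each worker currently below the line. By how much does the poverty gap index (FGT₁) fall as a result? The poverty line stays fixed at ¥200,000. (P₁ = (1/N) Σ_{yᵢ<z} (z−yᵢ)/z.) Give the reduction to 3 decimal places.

0.094

Before: below the line — ¥50,000, ¥55,000, ¥60,000, ¥95,000, ¥170,000; poverty gap index (FGT₁) = 0.31667.
After the ¥35,000 transfer: below the line — ¥85,000, ¥90,000, ¥95,000, ¥130,000; poverty gap index (FGT₁) = 0.22222.
Reduction = 0.31667 − 0.22222 = 0.094.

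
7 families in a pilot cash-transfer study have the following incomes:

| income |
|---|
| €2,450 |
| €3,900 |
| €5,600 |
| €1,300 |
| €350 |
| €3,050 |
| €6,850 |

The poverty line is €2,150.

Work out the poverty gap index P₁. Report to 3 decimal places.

Incomes under z: €350, €1,300 (q = 2 of N = 7).
Normalized shortfalls: (2150−350)/2150 = 0.8372; (2150−1300)/2150 = 0.3953.
Sum of shortfalls = 1.232558; P₁ averages over all N: 1.232558 / 7 = 0.176.

0.176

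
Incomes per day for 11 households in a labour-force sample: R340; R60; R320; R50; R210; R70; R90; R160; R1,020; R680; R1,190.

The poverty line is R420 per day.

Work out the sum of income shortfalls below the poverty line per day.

Poor units: R50, R60, R70, R90, R160, R210, R320, R340 (q = 8 of N = 11).
Individual gaps: 420−50 = 370; 420−60 = 360; 420−70 = 350; 420−90 = 330; 420−160 = 260; 420−210 = 210; 420−320 = 100; 420−340 = 80.
Aggregate gap = R2,060.

R2,060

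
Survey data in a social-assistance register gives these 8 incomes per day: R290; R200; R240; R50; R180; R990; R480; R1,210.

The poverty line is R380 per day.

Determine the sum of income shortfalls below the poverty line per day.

Incomes under z: R50, R180, R200, R240, R290 (q = 5 of N = 8).
Individual gaps: 380−50 = 330; 380−180 = 200; 380−200 = 180; 380−240 = 140; 380−290 = 90.
Aggregate gap = R940.

R940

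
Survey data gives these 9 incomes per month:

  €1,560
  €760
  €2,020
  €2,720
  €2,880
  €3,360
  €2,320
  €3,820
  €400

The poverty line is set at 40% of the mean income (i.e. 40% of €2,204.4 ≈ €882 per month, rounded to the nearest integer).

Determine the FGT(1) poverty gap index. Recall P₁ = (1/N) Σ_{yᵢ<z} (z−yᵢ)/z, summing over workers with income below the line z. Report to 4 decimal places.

Poor units: €400, €760 (q = 2 of N = 9).
Relative gaps: (882−400)/882 = 0.5465; (882−760)/882 = 0.1383.
Σ = 0.684807. Dividing by the full population N = 9 gives P₁ = 0.0761.

0.0761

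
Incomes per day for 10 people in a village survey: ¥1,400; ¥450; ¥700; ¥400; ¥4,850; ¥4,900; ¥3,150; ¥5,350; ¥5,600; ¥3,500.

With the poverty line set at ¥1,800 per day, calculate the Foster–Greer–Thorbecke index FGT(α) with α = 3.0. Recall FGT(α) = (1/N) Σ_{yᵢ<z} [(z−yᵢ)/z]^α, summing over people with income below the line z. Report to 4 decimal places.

Incomes under z: ¥400, ¥450, ¥700, ¥1,400 (q = 4 of N = 10).
Shortfall ratios: (1800−400)/1800 = 0.7778; (1800−450)/1800 = 0.7500; (1800−700)/1800 = 0.6111; (1800−1400)/1800 = 0.2222.
Raised to α = 3.0: 0.47051; 0.42188; 0.22822; 0.01097.
Sum = 1.131580; FGT(3.0) = 1.131580 / 10 = 0.1132.

0.1132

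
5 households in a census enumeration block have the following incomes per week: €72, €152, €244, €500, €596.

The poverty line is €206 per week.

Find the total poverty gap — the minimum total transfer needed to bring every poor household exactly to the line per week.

€188

Poor units: €72, €152 (q = 2 of N = 5).
Individual gaps: 206−72 = 134; 206−152 = 54.
Aggregate gap = €188.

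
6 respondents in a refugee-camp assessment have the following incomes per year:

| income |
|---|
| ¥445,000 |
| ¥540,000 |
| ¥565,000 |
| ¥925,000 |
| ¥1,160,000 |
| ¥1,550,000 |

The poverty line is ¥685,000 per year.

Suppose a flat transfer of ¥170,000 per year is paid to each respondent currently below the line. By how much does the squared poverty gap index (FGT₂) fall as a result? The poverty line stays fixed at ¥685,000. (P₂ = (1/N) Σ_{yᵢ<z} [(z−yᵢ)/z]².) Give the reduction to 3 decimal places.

0.031

Before: below the line — ¥445,000, ¥540,000, ¥565,000; squared poverty gap index (FGT₂) = 0.03304.
After the ¥170,000 transfer: below the line — ¥615,000; squared poverty gap index (FGT₂) = 0.00174.
Reduction = 0.03304 − 0.00174 = 0.031.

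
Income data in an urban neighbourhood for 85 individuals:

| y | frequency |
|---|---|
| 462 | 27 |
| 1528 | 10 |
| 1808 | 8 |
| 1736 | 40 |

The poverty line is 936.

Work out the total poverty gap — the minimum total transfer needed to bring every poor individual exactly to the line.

12798

Poor units: 27×462 (q = 27 of N = 85).
Individual gaps: 27×(936−462) = 12798.
Aggregate gap = 12798.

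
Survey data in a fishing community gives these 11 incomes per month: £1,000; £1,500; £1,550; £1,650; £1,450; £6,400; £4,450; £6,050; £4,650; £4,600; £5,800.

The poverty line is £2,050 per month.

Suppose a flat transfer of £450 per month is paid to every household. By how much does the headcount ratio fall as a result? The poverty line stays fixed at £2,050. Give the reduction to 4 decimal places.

Before: below the line — £1,000, £1,450, £1,500, £1,550, £1,650; headcount ratio = 0.454545.
After the £450 transfer: below the line — £1,450, £1,900, £1,950, £2,000; headcount ratio = 0.363636.
Reduction = 0.454545 − 0.363636 = 0.0909.

0.0909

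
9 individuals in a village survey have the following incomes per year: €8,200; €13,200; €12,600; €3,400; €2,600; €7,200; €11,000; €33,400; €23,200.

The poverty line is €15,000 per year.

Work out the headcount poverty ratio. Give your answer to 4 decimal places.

7 of the 9 individuals have income below €15,000.
H = 7/9 = 0.7778.

0.7778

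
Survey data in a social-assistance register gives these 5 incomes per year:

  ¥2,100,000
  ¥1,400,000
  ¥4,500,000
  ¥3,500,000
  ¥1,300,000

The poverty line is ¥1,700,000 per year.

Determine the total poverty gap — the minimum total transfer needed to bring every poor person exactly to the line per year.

¥700,000

Incomes under z: ¥1,300,000, ¥1,400,000 (q = 2 of N = 5).
Individual gaps: 1700000−1300000 = 400000; 1700000−1400000 = 300000.
Aggregate gap = ¥700,000.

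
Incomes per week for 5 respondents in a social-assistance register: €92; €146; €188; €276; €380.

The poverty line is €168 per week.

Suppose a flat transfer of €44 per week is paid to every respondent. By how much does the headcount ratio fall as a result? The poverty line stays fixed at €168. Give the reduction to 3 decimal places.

Before: below the line — €92, €146; headcount ratio = 0.40000.
After the €44 transfer: below the line — €136; headcount ratio = 0.20000.
Reduction = 0.40000 − 0.20000 = 0.200.

0.200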